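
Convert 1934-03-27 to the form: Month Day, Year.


ISO 1934-03-27 parses as year=1934, month=03, day=27
Month 3 -> March

March 27, 1934


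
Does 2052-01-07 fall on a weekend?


Anchor: Jan 1, 2052. With p = 2052 - 1 = 2051: (p + p//4 - p//100 + p//400) mod 7 = (2051 + 512 - 20 + 5) mod 7 = 2548 mod 7 = 0 -> Monday (Mon=0 ... Sun=6)
Day of year: 7; offset = 6
Weekday index = (0 + 6) mod 7 = 6 -> Sunday
Weekend days: Saturday, Sunday

Yes


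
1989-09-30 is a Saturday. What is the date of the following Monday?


Current: Saturday
Target: Monday
Days ahead: 2

Next Monday: 1989-10-02


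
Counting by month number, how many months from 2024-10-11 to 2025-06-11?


From October 2024 to June 2025
1 year * 12 = 12 months, minus 4 months = 8

8 months


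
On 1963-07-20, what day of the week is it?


Date: July 20, 1963
Anchor: Jan 1, 1963. With p = 1963 - 1 = 1962: (p + p//4 - p//100 + p//400) mod 7 = (1962 + 490 - 19 + 4) mod 7 = 2437 mod 7 = 1 -> Tuesday (Mon=0 ... Sun=6)
Days before July (Jan-Jun): 181; offset = 181 + 20 - 1 = 200
Weekday index = (1 + 200) mod 7 = 5

Day of the week: Saturday


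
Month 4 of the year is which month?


Month 4 of 12

April


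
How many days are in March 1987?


March 1987

31 days


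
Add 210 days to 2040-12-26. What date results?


Start: 2040-12-26, add 210 days
December 2040 has 31 days: 31 - 26 = 5 days to December 31 -> 205 left
January 2041 has 31 days -> 174 left
February 2041 has 28 days -> 146 left
March 2041 has 31 days -> 115 left
April 2041 has 30 days -> 85 left
May 2041 has 31 days -> 54 left
June 2041 has 30 days -> 24 left
July 2041: 24 <= 31 -> lands on July 24

Result: 2041-07-24


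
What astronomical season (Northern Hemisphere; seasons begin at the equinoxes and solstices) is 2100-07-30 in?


Date: July 30
Astronomical Summer (approx.; exact equinox/solstice day varies by year): June 21 to September 21
July 30 falls within the Summer window

Summer


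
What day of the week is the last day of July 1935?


July 1935 has 31 days
Anchor: Jan 1, 1935. With p = 1935 - 1 = 1934: (p + p//4 - p//100 + p//400) mod 7 = (1934 + 483 - 19 + 4) mod 7 = 2402 mod 7 = 1 -> Tuesday (Mon=0 ... Sun=6)
Days before July (Jan-Jun): 181; July 1 index = (1 + 181) mod 7 = 0 -> Monday
Last day offset: 31 - 1 = 30 days
Weekday index = (0 + 30) mod 7 = 2

Wednesday, July 31


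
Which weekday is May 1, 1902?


Target: May 1, 1902
Anchor: Jan 1, 1902. With p = 1902 - 1 = 1901: (p + p//4 - p//100 + p//400) mod 7 = (1901 + 475 - 19 + 4) mod 7 = 2361 mod 7 = 2 -> Wednesday (Mon=0 ... Sun=6)
Days before May (Jan-Apr): 120 days
Weekday index = (2 + 120) mod 7 = 3

Thursday


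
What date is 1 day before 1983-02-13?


Start: 1983-02-13, subtract 1 day
13 - 1 = 12 stays within February 1983

Result: 1983-02-12


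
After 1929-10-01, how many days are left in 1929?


Day of year: 274 of 365
Remaining = 365 - 274

91 days


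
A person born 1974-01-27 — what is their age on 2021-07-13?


Birth: 1974-01-27
Reference: 2021-07-13
Year difference: 2021 - 1974 = 47

47 years old


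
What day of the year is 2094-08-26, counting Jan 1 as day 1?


Date: August 26, 2094
Days in months 1 through 7: 212
Plus 26 days in August

Day of year: 238


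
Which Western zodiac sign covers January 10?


Date: January 10
Conventional tropical zodiac dates: Capricorn from December 22 onward; Aquarius starts January 20
January 10 falls within the Capricorn range

Capricorn


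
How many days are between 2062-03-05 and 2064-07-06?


From 2062-03-05 to 2064-07-06
2062-03-05: days before March = 31 + 28 = 59 (2062 is not a leap year); day of year = 59 + 5 = 64
2064-07-06: days before July = 31 + 29 + 31 + 30 + 31 + 30 = 182 (2064 is a leap year); day of year = 182 + 6 = 188
Rest of 2062: 365 - 64 = 301
Full years 2063 (365): 365
Total = 301 + 365 + 188 = 854

854 days


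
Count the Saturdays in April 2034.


April 2034 has 30 days
Anchor: Jan 1, 2034. With p = 2034 - 1 = 2033: (p + p//4 - p//100 + p//400) mod 7 = (2033 + 508 - 20 + 5) mod 7 = 2526 mod 7 = 6 -> Sunday (Mon=0 ... Sun=6)
Days before April (Jan-Mar): 90; April 1 index = (6 + 90) mod 7 = 5 -> Saturday
First Saturday is April 1
Saturdays: 1, 8, 15, 22, 29

5 Saturdays


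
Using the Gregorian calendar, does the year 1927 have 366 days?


Gregorian leap year rule: divisible by 4, but not by 100, unless also by 400.
1927 is not divisible by 4 -> not a leap year

No


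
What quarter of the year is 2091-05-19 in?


Month: May (month 5)
Q1: Jan-Mar, Q2: Apr-Jun, Q3: Jul-Sep, Q4: Oct-Dec

Q2


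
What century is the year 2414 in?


Century = (year - 1) // 100 + 1
= (2414 - 1) // 100 + 1
= 2413 // 100 + 1
= 24 + 1

25th century


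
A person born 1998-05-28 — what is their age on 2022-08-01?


Birth: 1998-05-28
Reference: 2022-08-01
Year difference: 2022 - 1998 = 24

24 years old


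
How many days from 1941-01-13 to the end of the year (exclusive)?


Day of year: 13 of 365
Remaining = 365 - 13

352 days


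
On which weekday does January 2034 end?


January 2034 has 31 days
Anchor: Jan 1, 2034. With p = 2034 - 1 = 2033: (p + p//4 - p//100 + p//400) mod 7 = (2033 + 508 - 20 + 5) mod 7 = 2526 mod 7 = 6 -> Sunday (Mon=0 ... Sun=6)
January 1 is the anchor itself -> Sunday
Last day offset: 31 - 1 = 30 days
Weekday index = (6 + 30) mod 7 = 1

Tuesday, January 31


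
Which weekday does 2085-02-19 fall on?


Date: February 19, 2085
Anchor: Jan 1, 2085. With p = 2085 - 1 = 2084: (p + p//4 - p//100 + p//400) mod 7 = (2084 + 521 - 20 + 5) mod 7 = 2590 mod 7 = 0 -> Monday (Mon=0 ... Sun=6)
Days before February (Jan): 31; offset = 31 + 19 - 1 = 49
Weekday index = (0 + 49) mod 7 = 0

Day of the week: Monday


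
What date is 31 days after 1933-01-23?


Start: 1933-01-23, add 31 days
January 1933 has 31 days: 31 - 23 = 8 days to January 31 -> 23 left
February 1933: 23 <= 28 -> lands on February 23

Result: 1933-02-23


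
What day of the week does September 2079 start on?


Target: September 1, 2079
Anchor: Jan 1, 2079. With p = 2079 - 1 = 2078: (p + p//4 - p//100 + p//400) mod 7 = (2078 + 519 - 20 + 5) mod 7 = 2582 mod 7 = 6 -> Sunday (Mon=0 ... Sun=6)
Days before September (Jan-Aug): 243 days
Weekday index = (6 + 243) mod 7 = 4

Friday


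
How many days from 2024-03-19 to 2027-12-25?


From 2024-03-19 to 2027-12-25
2024-03-19: days before March = 31 + 29 = 60 (2024 is a leap year); day of year = 60 + 19 = 79
2027-12-25: days before December = 31 + 28 + 31 + 30 + 31 + 30 + 31 + 31 + 30 + 31 + 30 = 334 (2027 is not a leap year); day of year = 334 + 25 = 359
Rest of 2024: 366 - 79 = 287
Full years 2025 (365), 2026 (365): 730
Total = 287 + 730 + 359 = 1376

1376 days


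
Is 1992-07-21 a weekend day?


Anchor: Jan 1, 1992. With p = 1992 - 1 = 1991: (p + p//4 - p//100 + p//400) mod 7 = (1991 + 497 - 19 + 4) mod 7 = 2473 mod 7 = 2 -> Wednesday (Mon=0 ... Sun=6)
Day of year: 203; offset = 202
Weekday index = (2 + 202) mod 7 = 1 -> Tuesday
Weekend days: Saturday, Sunday

No


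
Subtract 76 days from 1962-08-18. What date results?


Start: 1962-08-18, subtract 76 days
Back 18 days from August 18 reaches July 31, 1962 -> 58 left
July 1962 has 31 days -> back to June 30, 1962 -> 27 left
June 1962: 30 - 27 = 3 -> lands on June 3

Result: 1962-06-03


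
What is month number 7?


Month 7 of 12

July


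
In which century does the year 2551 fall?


Century = (year - 1) // 100 + 1
= (2551 - 1) // 100 + 1
= 2550 // 100 + 1
= 25 + 1

26th century


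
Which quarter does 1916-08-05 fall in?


Month: August (month 8)
Q1: Jan-Mar, Q2: Apr-Jun, Q3: Jul-Sep, Q4: Oct-Dec

Q3


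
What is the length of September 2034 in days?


September 2034

30 days


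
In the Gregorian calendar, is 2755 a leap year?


Gregorian leap year rule: divisible by 4, but not by 100, unless also by 400.
2755 is not divisible by 4 -> not a leap year

No


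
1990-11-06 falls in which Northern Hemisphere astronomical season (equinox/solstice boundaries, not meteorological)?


Date: November 6
Astronomical Autumn (approx.; exact equinox/solstice day varies by year): September 22 to December 20
November 6 falls within the Autumn window

Autumn


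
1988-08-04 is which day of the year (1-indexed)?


Date: August 4, 1988
Days in months 1 through 7: 213
Plus 4 days in August

Day of year: 217


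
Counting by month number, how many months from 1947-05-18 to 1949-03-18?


From May 1947 to March 1949
2 years * 12 = 24 months, minus 2 months = 22

22 months


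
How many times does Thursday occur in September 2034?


September 2034 has 30 days
Anchor: Jan 1, 2034. With p = 2034 - 1 = 2033: (p + p//4 - p//100 + p//400) mod 7 = (2033 + 508 - 20 + 5) mod 7 = 2526 mod 7 = 6 -> Sunday (Mon=0 ... Sun=6)
Days before September (Jan-Aug): 243; September 1 index = (6 + 243) mod 7 = 4 -> Friday
First Thursday is September 7
Thursdays: 7, 14, 21, 28

4 Thursdays


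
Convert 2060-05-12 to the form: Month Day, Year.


ISO 2060-05-12 parses as year=2060, month=05, day=12
Month 5 -> May

May 12, 2060


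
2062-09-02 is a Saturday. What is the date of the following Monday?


Current: Saturday
Target: Monday
Days ahead: 2

Next Monday: 2062-09-04


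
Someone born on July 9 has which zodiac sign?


Date: July 9
Conventional tropical zodiac dates: Cancer from June 21 onward; Leo starts July 23
July 9 falls within the Cancer range

Cancer


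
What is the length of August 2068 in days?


August 2068

31 days


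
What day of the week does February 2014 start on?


Target: February 1, 2014
Anchor: Jan 1, 2014. With p = 2014 - 1 = 2013: (p + p//4 - p//100 + p//400) mod 7 = (2013 + 503 - 20 + 5) mod 7 = 2501 mod 7 = 2 -> Wednesday (Mon=0 ... Sun=6)
Days before February (Jan): 31 days
Weekday index = (2 + 31) mod 7 = 5

Saturday


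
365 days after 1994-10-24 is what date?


Start: 1994-10-24, add 365 days
October 1994 has 31 days: 31 - 24 = 7 days to October 31 -> 358 left
November 1994 has 30 days -> 328 left
December 1994 has 31 days -> 297 left
January 1995 has 31 days -> 266 left
February 1995 has 28 days -> 238 left
March 1995 has 31 days -> 207 left
April 1995 has 30 days -> 177 left
May 1995 has 31 days -> 146 left
June 1995 has 30 days -> 116 left
July 1995 has 31 days -> 85 left
August 1995 has 31 days -> 54 left
September 1995 has 30 days -> 24 left
October 1995: 24 <= 31 -> lands on October 24

Result: 1995-10-24


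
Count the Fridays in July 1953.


July 1953 has 31 days
Anchor: Jan 1, 1953. With p = 1953 - 1 = 1952: (p + p//4 - p//100 + p//400) mod 7 = (1952 + 488 - 19 + 4) mod 7 = 2425 mod 7 = 3 -> Thursday (Mon=0 ... Sun=6)
Days before July (Jan-Jun): 181; July 1 index = (3 + 181) mod 7 = 2 -> Wednesday
First Friday is July 3
Fridays: 3, 10, 17, 24, 31

5 Fridays


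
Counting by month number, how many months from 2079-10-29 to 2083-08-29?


From October 2079 to August 2083
4 years * 12 = 48 months, minus 2 months = 46

46 months


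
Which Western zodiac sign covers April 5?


Date: April 5
Conventional tropical zodiac dates: Aries from March 21 onward; Taurus starts April 20
April 5 falls within the Aries range

Aries


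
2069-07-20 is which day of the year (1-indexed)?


Date: July 20, 2069
Days in months 1 through 6: 181
Plus 20 days in July

Day of year: 201


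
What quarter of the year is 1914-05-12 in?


Month: May (month 5)
Q1: Jan-Mar, Q2: Apr-Jun, Q3: Jul-Sep, Q4: Oct-Dec

Q2


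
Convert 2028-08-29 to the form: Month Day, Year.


ISO 2028-08-29 parses as year=2028, month=08, day=29
Month 8 -> August

August 29, 2028


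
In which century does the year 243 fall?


Century = (year - 1) // 100 + 1
= (243 - 1) // 100 + 1
= 242 // 100 + 1
= 2 + 1

3rd century


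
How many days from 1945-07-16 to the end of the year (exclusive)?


Day of year: 197 of 365
Remaining = 365 - 197

168 days


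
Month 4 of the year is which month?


Month 4 of 12

April


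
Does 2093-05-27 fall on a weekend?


Anchor: Jan 1, 2093. With p = 2093 - 1 = 2092: (p + p//4 - p//100 + p//400) mod 7 = (2092 + 523 - 20 + 5) mod 7 = 2600 mod 7 = 3 -> Thursday (Mon=0 ... Sun=6)
Day of year: 147; offset = 146
Weekday index = (3 + 146) mod 7 = 2 -> Wednesday
Weekend days: Saturday, Sunday

No


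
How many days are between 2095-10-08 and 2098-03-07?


From 2095-10-08 to 2098-03-07
2095-10-08: days before October = 31 + 28 + 31 + 30 + 31 + 30 + 31 + 31 + 30 = 273 (2095 is not a leap year); day of year = 273 + 8 = 281
2098-03-07: days before March = 31 + 28 = 59 (2098 is not a leap year); day of year = 59 + 7 = 66
Rest of 2095: 365 - 281 = 84
Full years 2096 (366), 2097 (365): 731
Total = 84 + 731 + 66 = 881

881 days


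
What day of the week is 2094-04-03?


Date: April 3, 2094
Anchor: Jan 1, 2094. With p = 2094 - 1 = 2093: (p + p//4 - p//100 + p//400) mod 7 = (2093 + 523 - 20 + 5) mod 7 = 2601 mod 7 = 4 -> Friday (Mon=0 ... Sun=6)
Days before April (Jan-Mar): 90; offset = 90 + 3 - 1 = 92
Weekday index = (4 + 92) mod 7 = 5

Day of the week: Saturday


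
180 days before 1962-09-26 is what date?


Start: 1962-09-26, subtract 180 days
Back 26 days from September 26 reaches August 31, 1962 -> 154 left
August 1962 has 31 days -> back to July 31, 1962 -> 123 left
July 1962 has 31 days -> back to June 30, 1962 -> 92 left
June 1962 has 30 days -> back to May 31, 1962 -> 62 left
May 1962 has 31 days -> back to April 30, 1962 -> 31 left
April 1962 has 30 days -> back to March 31, 1962 -> 1 left
March 1962: 31 - 1 = 30 -> lands on March 30

Result: 1962-03-30


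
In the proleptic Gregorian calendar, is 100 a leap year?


Gregorian leap year rule: divisible by 4, but not by 100, unless also by 400.
100 is divisible by 100 but not 400 -> not a leap year

No


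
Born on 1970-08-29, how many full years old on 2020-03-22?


Birth: 1970-08-29
Reference: 2020-03-22
Year difference: 2020 - 1970 = 50
Birthday not yet reached in 2020, subtract 1

49 years old


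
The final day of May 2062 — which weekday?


May 2062 has 31 days
Anchor: Jan 1, 2062. With p = 2062 - 1 = 2061: (p + p//4 - p//100 + p//400) mod 7 = (2061 + 515 - 20 + 5) mod 7 = 2561 mod 7 = 6 -> Sunday (Mon=0 ... Sun=6)
Days before May (Jan-Apr): 120; May 1 index = (6 + 120) mod 7 = 0 -> Monday
Last day offset: 31 - 1 = 30 days
Weekday index = (0 + 30) mod 7 = 2

Wednesday, May 31


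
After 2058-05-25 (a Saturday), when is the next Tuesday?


Current: Saturday
Target: Tuesday
Days ahead: 3

Next Tuesday: 2058-05-28


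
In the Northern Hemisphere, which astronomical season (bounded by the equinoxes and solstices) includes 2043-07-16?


Date: July 16
Astronomical Summer (approx.; exact equinox/solstice day varies by year): June 21 to September 21
July 16 falls within the Summer window

Summer


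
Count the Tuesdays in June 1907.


June 1907 has 30 days
Anchor: Jan 1, 1907. With p = 1907 - 1 = 1906: (p + p//4 - p//100 + p//400) mod 7 = (1906 + 476 - 19 + 4) mod 7 = 2367 mod 7 = 1 -> Tuesday (Mon=0 ... Sun=6)
Days before June (Jan-May): 151; June 1 index = (1 + 151) mod 7 = 5 -> Saturday
First Tuesday is June 4
Tuesdays: 4, 11, 18, 25

4 Tuesdays


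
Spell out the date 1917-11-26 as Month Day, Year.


ISO 1917-11-26 parses as year=1917, month=11, day=26
Month 11 -> November

November 26, 1917


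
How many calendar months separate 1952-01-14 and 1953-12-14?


From January 1952 to December 1953
1 year * 12 = 12 months, plus 11 months = 23

23 months


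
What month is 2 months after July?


July is month 7
7 + 2 = 9

September


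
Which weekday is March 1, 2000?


Target: March 1, 2000
Anchor: Jan 1, 2000. With p = 2000 - 1 = 1999: (p + p//4 - p//100 + p//400) mod 7 = (1999 + 499 - 19 + 4) mod 7 = 2483 mod 7 = 5 -> Saturday (Mon=0 ... Sun=6)
Days before March (Jan-Feb): 60 days
Weekday index = (5 + 60) mod 7 = 2

Wednesday


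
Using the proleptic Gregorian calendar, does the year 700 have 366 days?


Gregorian leap year rule: divisible by 4, but not by 100, unless also by 400.
700 is divisible by 100 but not 400 -> not a leap year

No


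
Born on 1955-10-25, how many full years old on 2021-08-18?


Birth: 1955-10-25
Reference: 2021-08-18
Year difference: 2021 - 1955 = 66
Birthday not yet reached in 2021, subtract 1

65 years old


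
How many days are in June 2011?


June 2011

30 days


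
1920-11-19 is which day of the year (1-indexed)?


Date: November 19, 1920
Days in months 1 through 10: 305
Plus 19 days in November

Day of year: 324


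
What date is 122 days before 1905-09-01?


Start: 1905-09-01, subtract 122 days
Back 1 day from September 1 reaches August 31, 1905 -> 121 left
August 1905 has 31 days -> back to July 31, 1905 -> 90 left
July 1905 has 31 days -> back to June 30, 1905 -> 59 left
June 1905 has 30 days -> back to May 31, 1905 -> 29 left
May 1905: 31 - 29 = 2 -> lands on May 2

Result: 1905-05-02


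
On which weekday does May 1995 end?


May 1995 has 31 days
Anchor: Jan 1, 1995. With p = 1995 - 1 = 1994: (p + p//4 - p//100 + p//400) mod 7 = (1994 + 498 - 19 + 4) mod 7 = 2477 mod 7 = 6 -> Sunday (Mon=0 ... Sun=6)
Days before May (Jan-Apr): 120; May 1 index = (6 + 120) mod 7 = 0 -> Monday
Last day offset: 31 - 1 = 30 days
Weekday index = (0 + 30) mod 7 = 2

Wednesday, May 31


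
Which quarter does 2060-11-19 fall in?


Month: November (month 11)
Q1: Jan-Mar, Q2: Apr-Jun, Q3: Jul-Sep, Q4: Oct-Dec

Q4


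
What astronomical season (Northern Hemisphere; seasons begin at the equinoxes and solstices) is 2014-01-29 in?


Date: January 29
Astronomical Winter (approx.; exact equinox/solstice day varies by year): December 21 to March 19
January 29 falls within the Winter window

Winter


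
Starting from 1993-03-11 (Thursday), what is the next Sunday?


Current: Thursday
Target: Sunday
Days ahead: 3

Next Sunday: 1993-03-14


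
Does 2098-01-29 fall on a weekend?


Anchor: Jan 1, 2098. With p = 2098 - 1 = 2097: (p + p//4 - p//100 + p//400) mod 7 = (2097 + 524 - 20 + 5) mod 7 = 2606 mod 7 = 2 -> Wednesday (Mon=0 ... Sun=6)
Day of year: 29; offset = 28
Weekday index = (2 + 28) mod 7 = 2 -> Wednesday
Weekend days: Saturday, Sunday

No


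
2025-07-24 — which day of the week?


Date: July 24, 2025
Anchor: Jan 1, 2025. With p = 2025 - 1 = 2024: (p + p//4 - p//100 + p//400) mod 7 = (2024 + 506 - 20 + 5) mod 7 = 2515 mod 7 = 2 -> Wednesday (Mon=0 ... Sun=6)
Days before July (Jan-Jun): 181; offset = 181 + 24 - 1 = 204
Weekday index = (2 + 204) mod 7 = 3

Day of the week: Thursday


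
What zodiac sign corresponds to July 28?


Date: July 28
Conventional tropical zodiac dates: Leo from July 23 onward; Virgo starts August 23
July 28 falls within the Leo range

Leo


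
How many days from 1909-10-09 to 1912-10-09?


From 1909-10-09 to 1912-10-09
1909-10-09: days before October = 31 + 28 + 31 + 30 + 31 + 30 + 31 + 31 + 30 = 273 (1909 is not a leap year); day of year = 273 + 9 = 282
1912-10-09: days before October = 31 + 29 + 31 + 30 + 31 + 30 + 31 + 31 + 30 = 274 (1912 is a leap year); day of year = 274 + 9 = 283
Rest of 1909: 365 - 282 = 83
Full years 1910 (365), 1911 (365): 730
Total = 83 + 730 + 283 = 1096

1096 days


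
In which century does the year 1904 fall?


Century = (year - 1) // 100 + 1
= (1904 - 1) // 100 + 1
= 1903 // 100 + 1
= 19 + 1

20th century


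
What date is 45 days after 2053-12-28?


Start: 2053-12-28, add 45 days
December 2053 has 31 days: 31 - 28 = 3 days to December 31 -> 42 left
January 2054 has 31 days -> 11 left
February 2054: 11 <= 28 -> lands on February 11

Result: 2054-02-11


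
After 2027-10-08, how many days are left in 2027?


Day of year: 281 of 365
Remaining = 365 - 281

84 days


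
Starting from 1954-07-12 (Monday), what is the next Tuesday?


Current: Monday
Target: Tuesday
Days ahead: 1

Next Tuesday: 1954-07-13


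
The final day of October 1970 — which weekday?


October 1970 has 31 days
Anchor: Jan 1, 1970. With p = 1970 - 1 = 1969: (p + p//4 - p//100 + p//400) mod 7 = (1969 + 492 - 19 + 4) mod 7 = 2446 mod 7 = 3 -> Thursday (Mon=0 ... Sun=6)
Days before October (Jan-Sep): 273; October 1 index = (3 + 273) mod 7 = 3 -> Thursday
Last day offset: 31 - 1 = 30 days
Weekday index = (3 + 30) mod 7 = 5

Saturday, October 31


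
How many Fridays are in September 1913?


September 1913 has 30 days
Anchor: Jan 1, 1913. With p = 1913 - 1 = 1912: (p + p//4 - p//100 + p//400) mod 7 = (1912 + 478 - 19 + 4) mod 7 = 2375 mod 7 = 2 -> Wednesday (Mon=0 ... Sun=6)
Days before September (Jan-Aug): 243; September 1 index = (2 + 243) mod 7 = 0 -> Monday
First Friday is September 5
Fridays: 5, 12, 19, 26

4 Fridays


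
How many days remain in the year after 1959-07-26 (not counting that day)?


Day of year: 207 of 365
Remaining = 365 - 207

158 days


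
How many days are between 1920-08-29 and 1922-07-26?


From 1920-08-29 to 1922-07-26
1920-08-29: days before August = 31 + 29 + 31 + 30 + 31 + 30 + 31 = 213 (1920 is a leap year); day of year = 213 + 29 = 242
1922-07-26: days before July = 31 + 28 + 31 + 30 + 31 + 30 = 181 (1922 is not a leap year); day of year = 181 + 26 = 207
Rest of 1920: 366 - 242 = 124
Full years 1921 (365): 365
Total = 124 + 365 + 207 = 696

696 days


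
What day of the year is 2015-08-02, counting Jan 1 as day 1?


Date: August 2, 2015
Days in months 1 through 7: 212
Plus 2 days in August

Day of year: 214


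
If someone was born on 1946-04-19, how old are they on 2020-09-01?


Birth: 1946-04-19
Reference: 2020-09-01
Year difference: 2020 - 1946 = 74

74 years old


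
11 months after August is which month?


August is month 8
8 + 11 = 19; wrap: 19 - 12 = 7

July


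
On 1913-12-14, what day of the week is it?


Date: December 14, 1913
Anchor: Jan 1, 1913. With p = 1913 - 1 = 1912: (p + p//4 - p//100 + p//400) mod 7 = (1912 + 478 - 19 + 4) mod 7 = 2375 mod 7 = 2 -> Wednesday (Mon=0 ... Sun=6)
Days before December (Jan-Nov): 334; offset = 334 + 14 - 1 = 347
Weekday index = (2 + 347) mod 7 = 6

Day of the week: Sunday


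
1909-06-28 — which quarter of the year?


Month: June (month 6)
Q1: Jan-Mar, Q2: Apr-Jun, Q3: Jul-Sep, Q4: Oct-Dec

Q2


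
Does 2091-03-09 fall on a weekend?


Anchor: Jan 1, 2091. With p = 2091 - 1 = 2090: (p + p//4 - p//100 + p//400) mod 7 = (2090 + 522 - 20 + 5) mod 7 = 2597 mod 7 = 0 -> Monday (Mon=0 ... Sun=6)
Day of year: 68; offset = 67
Weekday index = (0 + 67) mod 7 = 4 -> Friday
Weekend days: Saturday, Sunday

No


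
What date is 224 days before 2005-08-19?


Start: 2005-08-19, subtract 224 days
Back 19 days from August 19 reaches July 31, 2005 -> 205 left
July 2005 has 31 days -> back to June 30, 2005 -> 174 left
June 2005 has 30 days -> back to May 31, 2005 -> 144 left
May 2005 has 31 days -> back to April 30, 2005 -> 113 left
April 2005 has 30 days -> back to March 31, 2005 -> 83 left
March 2005 has 31 days -> back to February 28, 2005 -> 52 left
February 2005 has 28 days -> back to January 31, 2005 -> 24 left
January 2005: 31 - 24 = 7 -> lands on January 7

Result: 2005-01-07


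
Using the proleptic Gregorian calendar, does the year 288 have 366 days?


Gregorian leap year rule: divisible by 4, but not by 100, unless also by 400.
288 is divisible by 4 but not 100 -> leap year

Yes


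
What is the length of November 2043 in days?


November 2043

30 days


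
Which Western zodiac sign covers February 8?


Date: February 8
Conventional tropical zodiac dates: Aquarius from January 20 onward; Pisces starts February 19
February 8 falls within the Aquarius range

Aquarius


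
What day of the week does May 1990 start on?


Target: May 1, 1990
Anchor: Jan 1, 1990. With p = 1990 - 1 = 1989: (p + p//4 - p//100 + p//400) mod 7 = (1989 + 497 - 19 + 4) mod 7 = 2471 mod 7 = 0 -> Monday (Mon=0 ... Sun=6)
Days before May (Jan-Apr): 120 days
Weekday index = (0 + 120) mod 7 = 1

Tuesday


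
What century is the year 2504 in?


Century = (year - 1) // 100 + 1
= (2504 - 1) // 100 + 1
= 2503 // 100 + 1
= 25 + 1

26th century


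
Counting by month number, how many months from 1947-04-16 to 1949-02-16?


From April 1947 to February 1949
2 years * 12 = 24 months, minus 2 months = 22

22 months


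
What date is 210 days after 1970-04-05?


Start: 1970-04-05, add 210 days
April 1970 has 30 days: 30 - 5 = 25 days to April 30 -> 185 left
May 1970 has 31 days -> 154 left
June 1970 has 30 days -> 124 left
July 1970 has 31 days -> 93 left
August 1970 has 31 days -> 62 left
September 1970 has 30 days -> 32 left
October 1970 has 31 days -> 1 left
November 1970: 1 <= 30 -> lands on November 1

Result: 1970-11-01


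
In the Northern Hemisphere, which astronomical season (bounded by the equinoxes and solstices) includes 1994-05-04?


Date: May 4
Astronomical Spring (approx.; exact equinox/solstice day varies by year): March 20 to June 20
May 4 falls within the Spring window

Spring


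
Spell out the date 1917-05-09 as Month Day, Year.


ISO 1917-05-09 parses as year=1917, month=05, day=09
Month 5 -> May

May 9, 1917


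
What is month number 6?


Month 6 of 12

June


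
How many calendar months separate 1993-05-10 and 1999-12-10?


From May 1993 to December 1999
6 years * 12 = 72 months, plus 7 months = 79

79 months


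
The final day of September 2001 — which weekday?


September 2001 has 30 days
Anchor: Jan 1, 2001. With p = 2001 - 1 = 2000: (p + p//4 - p//100 + p//400) mod 7 = (2000 + 500 - 20 + 5) mod 7 = 2485 mod 7 = 0 -> Monday (Mon=0 ... Sun=6)
Days before September (Jan-Aug): 243; September 1 index = (0 + 243) mod 7 = 5 -> Saturday
Last day offset: 30 - 1 = 29 days
Weekday index = (5 + 29) mod 7 = 6

Sunday, September 30


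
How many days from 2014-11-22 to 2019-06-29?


From 2014-11-22 to 2019-06-29
2014-11-22: days before November = 31 + 28 + 31 + 30 + 31 + 30 + 31 + 31 + 30 + 31 = 304 (2014 is not a leap year); day of year = 304 + 22 = 326
2019-06-29: days before June = 31 + 28 + 31 + 30 + 31 = 151 (2019 is not a leap year); day of year = 151 + 29 = 180
Rest of 2014: 365 - 326 = 39
Full years 2015 (365), 2016 (366), 2017 (365), 2018 (365): 1461
Total = 39 + 1461 + 180 = 1680

1680 days


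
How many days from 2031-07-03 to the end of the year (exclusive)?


Day of year: 184 of 365
Remaining = 365 - 184

181 days


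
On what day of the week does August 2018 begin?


Target: August 1, 2018
Anchor: Jan 1, 2018. With p = 2018 - 1 = 2017: (p + p//4 - p//100 + p//400) mod 7 = (2017 + 504 - 20 + 5) mod 7 = 2506 mod 7 = 0 -> Monday (Mon=0 ... Sun=6)
Days before August (Jan-Jul): 212 days
Weekday index = (0 + 212) mod 7 = 2

Wednesday


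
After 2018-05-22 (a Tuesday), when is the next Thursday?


Current: Tuesday
Target: Thursday
Days ahead: 2

Next Thursday: 2018-05-24


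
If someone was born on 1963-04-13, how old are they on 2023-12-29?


Birth: 1963-04-13
Reference: 2023-12-29
Year difference: 2023 - 1963 = 60

60 years old


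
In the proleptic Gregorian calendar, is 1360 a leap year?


Gregorian leap year rule: divisible by 4, but not by 100, unless also by 400.
1360 is divisible by 4 but not 100 -> leap year

Yes


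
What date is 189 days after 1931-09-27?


Start: 1931-09-27, add 189 days
September 1931 has 30 days: 30 - 27 = 3 days to September 30 -> 186 left
October 1931 has 31 days -> 155 left
November 1931 has 30 days -> 125 left
December 1931 has 31 days -> 94 left
January 1932 has 31 days -> 63 left
February 1932 has 29 days -> 34 left
March 1932 has 31 days -> 3 left
April 1932: 3 <= 30 -> lands on April 3

Result: 1932-04-03


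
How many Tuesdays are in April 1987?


April 1987 has 30 days
Anchor: Jan 1, 1987. With p = 1987 - 1 = 1986: (p + p//4 - p//100 + p//400) mod 7 = (1986 + 496 - 19 + 4) mod 7 = 2467 mod 7 = 3 -> Thursday (Mon=0 ... Sun=6)
Days before April (Jan-Mar): 90; April 1 index = (3 + 90) mod 7 = 2 -> Wednesday
First Tuesday is April 7
Tuesdays: 7, 14, 21, 28

4 Tuesdays


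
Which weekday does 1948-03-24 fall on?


Date: March 24, 1948
Anchor: Jan 1, 1948. With p = 1948 - 1 = 1947: (p + p//4 - p//100 + p//400) mod 7 = (1947 + 486 - 19 + 4) mod 7 = 2418 mod 7 = 3 -> Thursday (Mon=0 ... Sun=6)
Days before March (Jan-Feb): 60; offset = 60 + 24 - 1 = 83
Weekday index = (3 + 83) mod 7 = 2

Day of the week: Wednesday


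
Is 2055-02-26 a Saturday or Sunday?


Anchor: Jan 1, 2055. With p = 2055 - 1 = 2054: (p + p//4 - p//100 + p//400) mod 7 = (2054 + 513 - 20 + 5) mod 7 = 2552 mod 7 = 4 -> Friday (Mon=0 ... Sun=6)
Day of year: 57; offset = 56
Weekday index = (4 + 56) mod 7 = 4 -> Friday
Weekend days: Saturday, Sunday

No


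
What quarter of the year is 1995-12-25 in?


Month: December (month 12)
Q1: Jan-Mar, Q2: Apr-Jun, Q3: Jul-Sep, Q4: Oct-Dec

Q4


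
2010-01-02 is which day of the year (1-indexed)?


Date: January 2, 2010
No months before January
Plus 2 days in January

Day of year: 2


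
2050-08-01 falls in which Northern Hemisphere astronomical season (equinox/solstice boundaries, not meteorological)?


Date: August 1
Astronomical Summer (approx.; exact equinox/solstice day varies by year): June 21 to September 21
August 1 falls within the Summer window

Summer


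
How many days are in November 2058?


November 2058

30 days


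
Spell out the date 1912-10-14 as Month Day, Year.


ISO 1912-10-14 parses as year=1912, month=10, day=14
Month 10 -> October

October 14, 1912


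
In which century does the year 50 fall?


Century = (year - 1) // 100 + 1
= (50 - 1) // 100 + 1
= 49 // 100 + 1
= 0 + 1

1st century


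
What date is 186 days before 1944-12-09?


Start: 1944-12-09, subtract 186 days
Back 9 days from December 9 reaches November 30, 1944 -> 177 left
November 1944 has 30 days -> back to October 31, 1944 -> 147 left
October 1944 has 31 days -> back to September 30, 1944 -> 116 left
September 1944 has 30 days -> back to August 31, 1944 -> 86 left
August 1944 has 31 days -> back to July 31, 1944 -> 55 left
July 1944 has 31 days -> back to June 30, 1944 -> 24 left
June 1944: 30 - 24 = 6 -> lands on June 6

Result: 1944-06-06


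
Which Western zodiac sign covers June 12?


Date: June 12
Conventional tropical zodiac dates: Gemini from May 21 onward; Cancer starts June 21
June 12 falls within the Gemini range

Gemini


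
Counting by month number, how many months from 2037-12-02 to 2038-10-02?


From December 2037 to October 2038
1 year * 12 = 12 months, minus 2 months = 10

10 months


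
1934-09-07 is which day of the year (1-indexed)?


Date: September 7, 1934
Days in months 1 through 8: 243
Plus 7 days in September

Day of year: 250


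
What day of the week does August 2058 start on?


Target: August 1, 2058
Anchor: Jan 1, 2058. With p = 2058 - 1 = 2057: (p + p//4 - p//100 + p//400) mod 7 = (2057 + 514 - 20 + 5) mod 7 = 2556 mod 7 = 1 -> Tuesday (Mon=0 ... Sun=6)
Days before August (Jan-Jul): 212 days
Weekday index = (1 + 212) mod 7 = 3

Thursday


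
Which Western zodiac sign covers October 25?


Date: October 25
Conventional tropical zodiac dates: Scorpio from October 23 onward; Sagittarius starts November 22
October 25 falls within the Scorpio range

Scorpio


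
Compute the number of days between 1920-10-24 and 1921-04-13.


From 1920-10-24 to 1921-04-13
1920-10-24: days before October = 31 + 29 + 31 + 30 + 31 + 30 + 31 + 31 + 30 = 274 (1920 is a leap year); day of year = 274 + 24 = 298
1921-04-13: days before April = 31 + 28 + 31 = 90 (1921 is not a leap year); day of year = 90 + 13 = 103
Rest of 1920: 366 - 298 = 68
Total = 68 + 103 = 171

171 days


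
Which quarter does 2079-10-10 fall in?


Month: October (month 10)
Q1: Jan-Mar, Q2: Apr-Jun, Q3: Jul-Sep, Q4: Oct-Dec

Q4


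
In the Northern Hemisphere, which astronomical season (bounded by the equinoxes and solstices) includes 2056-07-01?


Date: July 1
Astronomical Summer (approx.; exact equinox/solstice day varies by year): June 21 to September 21
July 1 falls within the Summer window

Summer


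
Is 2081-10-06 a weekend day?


Anchor: Jan 1, 2081. With p = 2081 - 1 = 2080: (p + p//4 - p//100 + p//400) mod 7 = (2080 + 520 - 20 + 5) mod 7 = 2585 mod 7 = 2 -> Wednesday (Mon=0 ... Sun=6)
Day of year: 279; offset = 278
Weekday index = (2 + 278) mod 7 = 0 -> Monday
Weekend days: Saturday, Sunday

No


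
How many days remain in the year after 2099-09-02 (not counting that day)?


Day of year: 245 of 365
Remaining = 365 - 245

120 days


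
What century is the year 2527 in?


Century = (year - 1) // 100 + 1
= (2527 - 1) // 100 + 1
= 2526 // 100 + 1
= 25 + 1

26th century


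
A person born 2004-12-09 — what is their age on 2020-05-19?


Birth: 2004-12-09
Reference: 2020-05-19
Year difference: 2020 - 2004 = 16
Birthday not yet reached in 2020, subtract 1

15 years old


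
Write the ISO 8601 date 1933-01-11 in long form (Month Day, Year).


ISO 1933-01-11 parses as year=1933, month=01, day=11
Month 1 -> January

January 11, 1933


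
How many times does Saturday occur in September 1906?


September 1906 has 30 days
Anchor: Jan 1, 1906. With p = 1906 - 1 = 1905: (p + p//4 - p//100 + p//400) mod 7 = (1905 + 476 - 19 + 4) mod 7 = 2366 mod 7 = 0 -> Monday (Mon=0 ... Sun=6)
Days before September (Jan-Aug): 243; September 1 index = (0 + 243) mod 7 = 5 -> Saturday
First Saturday is September 1
Saturdays: 1, 8, 15, 22, 29

5 Saturdays


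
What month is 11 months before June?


June is month 6
6 - 11 = -5; wrap: -5 + 12 = 7

July


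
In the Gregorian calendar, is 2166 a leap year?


Gregorian leap year rule: divisible by 4, but not by 100, unless also by 400.
2166 is not divisible by 4 -> not a leap year

No


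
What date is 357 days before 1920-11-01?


Start: 1920-11-01, subtract 357 days
Back 1 day from November 1 reaches October 31, 1920 -> 356 left
October 1920 has 31 days -> back to September 30, 1920 -> 325 left
September 1920 has 30 days -> back to August 31, 1920 -> 295 left
August 1920 has 31 days -> back to July 31, 1920 -> 264 left
July 1920 has 31 days -> back to June 30, 1920 -> 233 left
June 1920 has 30 days -> back to May 31, 1920 -> 203 left
May 1920 has 31 days -> back to April 30, 1920 -> 172 left
April 1920 has 30 days -> back to March 31, 1920 -> 142 left
March 1920 has 31 days -> back to February 29, 1920 -> 111 left
February 1920 has 29 days -> back to January 31, 1920 -> 82 left
January 1920 has 31 days -> back to December 31, 1919 -> 51 left
December 1919 has 31 days -> back to November 30, 1919 -> 20 left
November 1919: 30 - 20 = 10 -> lands on November 10

Result: 1919-11-10


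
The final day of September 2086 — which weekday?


September 2086 has 30 days
Anchor: Jan 1, 2086. With p = 2086 - 1 = 2085: (p + p//4 - p//100 + p//400) mod 7 = (2085 + 521 - 20 + 5) mod 7 = 2591 mod 7 = 1 -> Tuesday (Mon=0 ... Sun=6)
Days before September (Jan-Aug): 243; September 1 index = (1 + 243) mod 7 = 6 -> Sunday
Last day offset: 30 - 1 = 29 days
Weekday index = (6 + 29) mod 7 = 0

Monday, September 30


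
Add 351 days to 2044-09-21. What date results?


Start: 2044-09-21, add 351 days
September 2044 has 30 days: 30 - 21 = 9 days to September 30 -> 342 left
October 2044 has 31 days -> 311 left
November 2044 has 30 days -> 281 left
December 2044 has 31 days -> 250 left
January 2045 has 31 days -> 219 left
February 2045 has 28 days -> 191 left
March 2045 has 31 days -> 160 left
April 2045 has 30 days -> 130 left
May 2045 has 31 days -> 99 left
June 2045 has 30 days -> 69 left
July 2045 has 31 days -> 38 left
August 2045 has 31 days -> 7 left
September 2045: 7 <= 30 -> lands on September 7

Result: 2045-09-07


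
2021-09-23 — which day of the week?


Date: September 23, 2021
Anchor: Jan 1, 2021. With p = 2021 - 1 = 2020: (p + p//4 - p//100 + p//400) mod 7 = (2020 + 505 - 20 + 5) mod 7 = 2510 mod 7 = 4 -> Friday (Mon=0 ... Sun=6)
Days before September (Jan-Aug): 243; offset = 243 + 23 - 1 = 265
Weekday index = (4 + 265) mod 7 = 3

Day of the week: Thursday


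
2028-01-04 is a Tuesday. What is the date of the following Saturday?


Current: Tuesday
Target: Saturday
Days ahead: 4

Next Saturday: 2028-01-08


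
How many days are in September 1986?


September 1986

30 days


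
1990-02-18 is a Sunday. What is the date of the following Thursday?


Current: Sunday
Target: Thursday
Days ahead: 4

Next Thursday: 1990-02-22


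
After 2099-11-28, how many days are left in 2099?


Day of year: 332 of 365
Remaining = 365 - 332

33 days


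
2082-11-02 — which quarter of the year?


Month: November (month 11)
Q1: Jan-Mar, Q2: Apr-Jun, Q3: Jul-Sep, Q4: Oct-Dec

Q4


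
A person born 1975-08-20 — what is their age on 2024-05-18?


Birth: 1975-08-20
Reference: 2024-05-18
Year difference: 2024 - 1975 = 49
Birthday not yet reached in 2024, subtract 1

48 years old


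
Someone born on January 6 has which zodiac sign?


Date: January 6
Conventional tropical zodiac dates: Capricorn from December 22 onward; Aquarius starts January 20
January 6 falls within the Capricorn range

Capricorn


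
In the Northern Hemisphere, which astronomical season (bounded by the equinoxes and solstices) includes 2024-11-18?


Date: November 18
Astronomical Autumn (approx.; exact equinox/solstice day varies by year): September 22 to December 20
November 18 falls within the Autumn window

Autumn


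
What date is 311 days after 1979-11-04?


Start: 1979-11-04, add 311 days
November 1979 has 30 days: 30 - 4 = 26 days to November 30 -> 285 left
December 1979 has 31 days -> 254 left
January 1980 has 31 days -> 223 left
February 1980 has 29 days -> 194 left
March 1980 has 31 days -> 163 left
April 1980 has 30 days -> 133 left
May 1980 has 31 days -> 102 left
June 1980 has 30 days -> 72 left
July 1980 has 31 days -> 41 left
August 1980 has 31 days -> 10 left
September 1980: 10 <= 30 -> lands on September 10

Result: 1980-09-10


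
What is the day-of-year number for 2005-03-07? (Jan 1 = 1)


Date: March 7, 2005
Days in months 1 through 2: 59
Plus 7 days in March

Day of year: 66


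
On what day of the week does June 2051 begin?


Target: June 1, 2051
Anchor: Jan 1, 2051. With p = 2051 - 1 = 2050: (p + p//4 - p//100 + p//400) mod 7 = (2050 + 512 - 20 + 5) mod 7 = 2547 mod 7 = 6 -> Sunday (Mon=0 ... Sun=6)
Days before June (Jan-May): 151 days
Weekday index = (6 + 151) mod 7 = 3

Thursday


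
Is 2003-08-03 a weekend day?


Anchor: Jan 1, 2003. With p = 2003 - 1 = 2002: (p + p//4 - p//100 + p//400) mod 7 = (2002 + 500 - 20 + 5) mod 7 = 2487 mod 7 = 2 -> Wednesday (Mon=0 ... Sun=6)
Day of year: 215; offset = 214
Weekday index = (2 + 214) mod 7 = 6 -> Sunday
Weekend days: Saturday, Sunday

Yes


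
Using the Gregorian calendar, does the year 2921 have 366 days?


Gregorian leap year rule: divisible by 4, but not by 100, unless also by 400.
2921 is not divisible by 4 -> not a leap year

No


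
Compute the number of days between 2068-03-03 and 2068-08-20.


From 2068-03-03 to 2068-08-20
2068-03-03: days before March = 31 + 29 = 60 (2068 is a leap year); day of year = 60 + 3 = 63
2068-08-20: days before August = 31 + 29 + 31 + 30 + 31 + 30 + 31 = 213 (2068 is a leap year); day of year = 213 + 20 = 233
Same year: 233 - 63 = 170

170 days


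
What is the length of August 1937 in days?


August 1937

31 days


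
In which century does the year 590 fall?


Century = (year - 1) // 100 + 1
= (590 - 1) // 100 + 1
= 589 // 100 + 1
= 5 + 1

6th century


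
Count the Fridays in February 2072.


February 2072 has 29 days
Anchor: Jan 1, 2072. With p = 2072 - 1 = 2071: (p + p//4 - p//100 + p//400) mod 7 = (2071 + 517 - 20 + 5) mod 7 = 2573 mod 7 = 4 -> Friday (Mon=0 ... Sun=6)
Days before February (Jan): 31; February 1 index = (4 + 31) mod 7 = 0 -> Monday
First Friday is February 5
Fridays: 5, 12, 19, 26

4 Fridays
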